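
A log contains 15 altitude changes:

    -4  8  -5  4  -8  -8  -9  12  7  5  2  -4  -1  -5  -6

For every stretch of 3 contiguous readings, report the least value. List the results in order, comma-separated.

-5, -5, -8, -8, -9, -9, -9, 5, 2, -4, -4, -5, -6

Sliding a size-3 window across the 15 values:
-4 8 -5 → min -5
8 -5 4 → min -5
-5 4 -8 → min -8
4 -8 -8 → min -8
-8 -8 -9 → min -9
-8 -9 12 → min -9
-9 12 7 → min -9
12 7 5 → min 5
7 5 2 → min 2
5 2 -4 → min -4
2 -4 -1 → min -4
-4 -1 -5 → min -5
-1 -5 -6 → min -6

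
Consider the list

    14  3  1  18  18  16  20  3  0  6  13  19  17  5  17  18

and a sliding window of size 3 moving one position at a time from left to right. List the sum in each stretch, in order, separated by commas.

18, 22, 37, 52, 54, 39, 23, 9, 19, 38, 49, 41, 39, 40

[14, 3, 1] → sum 18
[3, 1, 18] → sum 22
[1, 18, 18] → sum 37
[18, 18, 16] → sum 52
[18, 16, 20] → sum 54
[16, 20, 3] → sum 39
[20, 3, 0] → sum 23
[3, 0, 6] → sum 9
[0, 6, 13] → sum 19
[6, 13, 19] → sum 38
[13, 19, 17] → sum 49
[19, 17, 5] → sum 41
[17, 5, 17] → sum 39
[5, 17, 18] → sum 40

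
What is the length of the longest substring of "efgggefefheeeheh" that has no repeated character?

3

[e] len 1
[e, f] len 2
[e, f, g] len 3
[g] len 1
[g] len 1
[g, e] len 2
[g, e, f] len 3
[f, e] len 2
[e, f] len 2
[e, f, h] len 3
[f, h, e] len 3
[e] len 1
[e] len 1
[e, h] len 2
[h, e] len 2
[e, h] len 2
Longest all-distinct length: 3.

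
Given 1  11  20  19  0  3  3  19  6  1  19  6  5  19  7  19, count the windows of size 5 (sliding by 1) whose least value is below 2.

1 11 20 19 0 → min 0  < 2 ✓
11 20 19 0 3 → min 0  < 2 ✓
20 19 0 3 3 → min 0  < 2 ✓
19 0 3 3 19 → min 0  < 2 ✓
0 3 3 19 6 → min 0  < 2 ✓
3 3 19 6 1 → min 1  < 2 ✓
3 19 6 1 19 → min 1  < 2 ✓
19 6 1 19 6 → min 1  < 2 ✓
6 1 19 6 5 → min 1  < 2 ✓
1 19 6 5 19 → min 1  < 2 ✓
19 6 5 19 7 → min 5
6 5 19 7 19 → min 5
10 windows satisfy the condition.

10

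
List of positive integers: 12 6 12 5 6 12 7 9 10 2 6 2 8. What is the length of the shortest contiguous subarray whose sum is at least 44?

add 12: running sum 12 < 44
add 6: running sum 18 < 44
add 12: running sum 30 < 44
add 5: running sum 35 < 44
add 6: running sum 41 < 44
add 12: shortest ending here [12, 6, 12, 5, 6, 12] sum 53, len 6
add 7: shortest ending here [6, 12, 5, 6, 12, 7] sum 48, len 6
add 9: shortest ending here [12, 5, 6, 12, 7, 9] sum 51, len 6
add 10: shortest ending here [6, 12, 7, 9, 10] sum 44, len 5
add 2: shortest ending here [6, 12, 7, 9, 10, 2] sum 46, len 6
add 6: shortest ending here [12, 7, 9, 10, 2, 6] sum 46, len 6
add 2: shortest ending here [12, 7, 9, 10, 2, 6, 2] sum 48, len 7
add 8: shortest ending here [7, 9, 10, 2, 6, 2, 8] sum 44, len 7
Shortest qualifying length: 5.

5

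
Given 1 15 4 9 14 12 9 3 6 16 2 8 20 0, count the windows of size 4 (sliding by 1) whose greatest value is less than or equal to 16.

9

[1, 15, 4, 9] → max 15  ≤ 16 ✓
[15, 4, 9, 14] → max 15  ≤ 16 ✓
[4, 9, 14, 12] → max 14  ≤ 16 ✓
[9, 14, 12, 9] → max 14  ≤ 16 ✓
[14, 12, 9, 3] → max 14  ≤ 16 ✓
[12, 9, 3, 6] → max 12  ≤ 16 ✓
[9, 3, 6, 16] → max 16  ≤ 16 ✓
[3, 6, 16, 2] → max 16  ≤ 16 ✓
[6, 16, 2, 8] → max 16  ≤ 16 ✓
[16, 2, 8, 20] → max 20
[2, 8, 20, 0] → max 20
9 windows satisfy the condition.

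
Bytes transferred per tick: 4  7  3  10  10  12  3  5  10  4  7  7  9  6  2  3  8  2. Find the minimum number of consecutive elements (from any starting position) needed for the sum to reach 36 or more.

add 4: running sum 4 < 36
add 7: running sum 11 < 36
add 3: running sum 14 < 36
add 10: running sum 24 < 36
add 10: running sum 34 < 36
add 12: shortest ending here [7, 3, 10, 10, 12] sum 42, len 5
add 3: shortest ending here [3, 10, 10, 12, 3] sum 38, len 5
add 5: shortest ending here [10, 10, 12, 3, 5] sum 40, len 5
add 10: shortest ending here [10, 12, 3, 5, 10] sum 40, len 5
add 4: shortest ending here [10, 12, 3, 5, 10, 4] sum 44, len 6
add 7: shortest ending here [12, 3, 5, 10, 4, 7] sum 41, len 6
add 7: shortest ending here [3, 5, 10, 4, 7, 7] sum 36, len 6
add 9: shortest ending here [10, 4, 7, 7, 9] sum 37, len 5
add 6: shortest ending here [10, 4, 7, 7, 9, 6] sum 43, len 6
add 2: shortest ending here [10, 4, 7, 7, 9, 6, 2] sum 45, len 7
add 3: shortest ending here [4, 7, 7, 9, 6, 2, 3] sum 38, len 7
add 8: shortest ending here [7, 7, 9, 6, 2, 3, 8] sum 42, len 7
add 2: shortest ending here [7, 9, 6, 2, 3, 8, 2] sum 37, len 7
Shortest qualifying length: 5.

5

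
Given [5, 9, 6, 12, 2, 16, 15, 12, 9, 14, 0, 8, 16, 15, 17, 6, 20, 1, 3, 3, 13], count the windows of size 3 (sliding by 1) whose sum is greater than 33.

7

5 9 6 → sum 20
9 6 12 → sum 27
6 12 2 → sum 20
12 2 16 → sum 30
2 16 15 → sum 33
16 15 12 → sum 43  > 33 ✓
15 12 9 → sum 36  > 33 ✓
12 9 14 → sum 35  > 33 ✓
9 14 0 → sum 23
14 0 8 → sum 22
0 8 16 → sum 24
8 16 15 → sum 39  > 33 ✓
16 15 17 → sum 48  > 33 ✓
15 17 6 → sum 38  > 33 ✓
17 6 20 → sum 43  > 33 ✓
6 20 1 → sum 27
20 1 3 → sum 24
1 3 3 → sum 7
3 3 13 → sum 19
7 windows satisfy the condition.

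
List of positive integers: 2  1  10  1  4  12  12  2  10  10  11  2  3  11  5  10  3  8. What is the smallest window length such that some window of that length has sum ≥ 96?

add 2: running sum 2 < 96
add 1: running sum 3 < 96
add 10: running sum 13 < 96
add 1: running sum 14 < 96
add 4: running sum 18 < 96
add 12: running sum 30 < 96
add 12: running sum 42 < 96
add 2: running sum 44 < 96
add 10: running sum 54 < 96
add 10: running sum 64 < 96
add 11: running sum 75 < 96
add 2: running sum 77 < 96
add 3: running sum 80 < 96
add 11: running sum 91 < 96
end 14: [2, 1, 10, 1, 4, 12, 12, 2, 10, 10, 11, 2, 3, 11, 5] sum 96, len 15
end 15: [10, 1, 4, 12, 12, 2, 10, 10, 11, 2, 3, 11, 5, 10] sum 103, len 14
end 16: [1, 4, 12, 12, 2, 10, 10, 11, 2, 3, 11, 5, 10, 3] sum 96, len 14
end 17: [12, 12, 2, 10, 10, 11, 2, 3, 11, 5, 10, 3, 8] sum 99, len 13
Shortest qualifying length: 13.

13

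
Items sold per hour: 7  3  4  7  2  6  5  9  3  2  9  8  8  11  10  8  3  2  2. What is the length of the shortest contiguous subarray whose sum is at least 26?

3

add 7: running sum 7 < 26
add 3: running sum 10 < 26
add 4: running sum 14 < 26
add 7: running sum 21 < 26
add 2: running sum 23 < 26
end 5: [7, 3, 4, 7, 2, 6] sum 29, len 6
end 6: [3, 4, 7, 2, 6, 5] sum 27, len 6
end 7: [7, 2, 6, 5, 9] sum 29, len 5
end 8: [7, 2, 6, 5, 9, 3] sum 32, len 6
end 9: [2, 6, 5, 9, 3, 2] sum 27, len 6
end 10: [5, 9, 3, 2, 9] sum 28, len 5
end 11: [9, 3, 2, 9, 8] sum 31, len 5
end 12: [2, 9, 8, 8] sum 27, len 4
end 13: [8, 8, 11] sum 27, len 3
end 14: [8, 11, 10] sum 29, len 3
end 15: [11, 10, 8] sum 29, len 3
end 16: [11, 10, 8, 3] sum 32, len 4
end 17: [11, 10, 8, 3, 2] sum 34, len 5
end 18: [11, 10, 8, 3, 2, 2] sum 36, len 6
Shortest qualifying length: 3.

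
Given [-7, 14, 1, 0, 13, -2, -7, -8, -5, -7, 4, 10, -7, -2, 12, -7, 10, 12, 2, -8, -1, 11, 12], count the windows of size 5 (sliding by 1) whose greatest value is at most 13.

[-7, 14, 1, 0, 13] → max 14
[14, 1, 0, 13, -2] → max 14
[1, 0, 13, -2, -7] → max 13  ≤ 13 ✓
[0, 13, -2, -7, -8] → max 13  ≤ 13 ✓
[13, -2, -7, -8, -5] → max 13  ≤ 13 ✓
[-2, -7, -8, -5, -7] → max -2  ≤ 13 ✓
[-7, -8, -5, -7, 4] → max 4  ≤ 13 ✓
[-8, -5, -7, 4, 10] → max 10  ≤ 13 ✓
[-5, -7, 4, 10, -7] → max 10  ≤ 13 ✓
[-7, 4, 10, -7, -2] → max 10  ≤ 13 ✓
[4, 10, -7, -2, 12] → max 12  ≤ 13 ✓
[10, -7, -2, 12, -7] → max 12  ≤ 13 ✓
[-7, -2, 12, -7, 10] → max 12  ≤ 13 ✓
[-2, 12, -7, 10, 12] → max 12  ≤ 13 ✓
[12, -7, 10, 12, 2] → max 12  ≤ 13 ✓
[-7, 10, 12, 2, -8] → max 12  ≤ 13 ✓
[10, 12, 2, -8, -1] → max 12  ≤ 13 ✓
[12, 2, -8, -1, 11] → max 12  ≤ 13 ✓
[2, -8, -1, 11, 12] → max 12  ≤ 13 ✓
17 windows satisfy the condition.

17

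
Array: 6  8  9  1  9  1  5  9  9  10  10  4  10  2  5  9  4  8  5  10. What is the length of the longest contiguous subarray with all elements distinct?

[6] len 1
[6, 8] len 2
[6, 8, 9] len 3
[6, 8, 9, 1] len 4
[1, 9] len 2
[9, 1] len 2
[9, 1, 5] len 3
[1, 5, 9] len 3
[9] len 1
[9, 10] len 2
[10] len 1
[10, 4] len 2
[4, 10] len 2
[4, 10, 2] len 3
[4, 10, 2, 5] len 4
[4, 10, 2, 5, 9] len 5
[10, 2, 5, 9, 4] len 5
[10, 2, 5, 9, 4, 8] len 6
[9, 4, 8, 5] len 4
[9, 4, 8, 5, 10] len 5
Longest all-distinct length: 6.

6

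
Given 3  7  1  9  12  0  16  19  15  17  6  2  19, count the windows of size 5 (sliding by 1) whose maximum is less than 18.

3

[3, 7, 1, 9, 12] → max 12  < 18 ✓
[7, 1, 9, 12, 0] → max 12  < 18 ✓
[1, 9, 12, 0, 16] → max 16  < 18 ✓
[9, 12, 0, 16, 19] → max 19
[12, 0, 16, 19, 15] → max 19
[0, 16, 19, 15, 17] → max 19
[16, 19, 15, 17, 6] → max 19
[19, 15, 17, 6, 2] → max 19
[15, 17, 6, 2, 19] → max 19
3 windows satisfy the condition.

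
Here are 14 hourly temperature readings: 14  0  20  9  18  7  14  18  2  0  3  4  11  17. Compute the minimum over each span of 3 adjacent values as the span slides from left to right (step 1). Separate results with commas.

[14, 0, 20] → min 0
[0, 20, 9] → min 0
[20, 9, 18] → min 9
[9, 18, 7] → min 7
[18, 7, 14] → min 7
[7, 14, 18] → min 7
[14, 18, 2] → min 2
[18, 2, 0] → min 0
[2, 0, 3] → min 0
[0, 3, 4] → min 0
[3, 4, 11] → min 3
[4, 11, 17] → min 4

0, 0, 9, 7, 7, 7, 2, 0, 0, 0, 3, 4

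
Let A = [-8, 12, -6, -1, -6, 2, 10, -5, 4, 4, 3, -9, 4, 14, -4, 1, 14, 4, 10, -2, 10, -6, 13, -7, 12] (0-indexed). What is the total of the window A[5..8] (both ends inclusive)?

11

Elements at indices 5..8: 2, 10, -5, 4
sum(2, 10, -5, 4) = 11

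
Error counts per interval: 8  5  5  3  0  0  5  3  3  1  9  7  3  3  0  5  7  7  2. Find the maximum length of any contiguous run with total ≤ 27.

[8] sum 8 len 1
[8, 5] sum 13 len 2
[8, 5, 5] sum 18 len 3
[8, 5, 5, 3] sum 21 len 4
[8, 5, 5, 3, 0] sum 21 len 5
[8, 5, 5, 3, 0, 0] sum 21 len 6
[8, 5, 5, 3, 0, 0, 5] sum 26 len 7
[5, 5, 3, 0, 0, 5, 3] sum 21 len 7
[5, 5, 3, 0, 0, 5, 3, 3] sum 24 len 8
[5, 5, 3, 0, 0, 5, 3, 3, 1] sum 25 len 9
[3, 0, 0, 5, 3, 3, 1, 9] sum 24 len 8
[3, 3, 1, 9, 7] sum 23 len 5
[3, 3, 1, 9, 7, 3] sum 26 len 6
[3, 1, 9, 7, 3, 3] sum 26 len 6
[3, 1, 9, 7, 3, 3, 0] sum 26 len 7
[9, 7, 3, 3, 0, 5] sum 27 len 6
[7, 3, 3, 0, 5, 7] sum 25 len 6
[3, 3, 0, 5, 7, 7] sum 25 len 6
[3, 3, 0, 5, 7, 7, 2] sum 27 len 7
Longest length seen: 9.

9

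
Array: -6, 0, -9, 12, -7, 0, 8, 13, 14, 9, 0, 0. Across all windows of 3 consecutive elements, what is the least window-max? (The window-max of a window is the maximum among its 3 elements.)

0

(-6, 0, -9) → max 0
(0, -9, 12) → max 12
(-9, 12, -7) → max 12
(12, -7, 0) → max 12
(-7, 0, 8) → max 8
(0, 8, 13) → max 13
(8, 13, 14) → max 14
(13, 14, 9) → max 14
(14, 9, 0) → max 14
(9, 0, 0) → max 9
Least of these is 0.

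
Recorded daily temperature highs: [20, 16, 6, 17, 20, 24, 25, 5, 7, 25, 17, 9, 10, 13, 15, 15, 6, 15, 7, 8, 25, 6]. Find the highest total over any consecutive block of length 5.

92

[20, 16, 6, 17, 20] → sum 79
[16, 6, 17, 20, 24] → sum 83
[6, 17, 20, 24, 25] → sum 92
[17, 20, 24, 25, 5] → sum 91
[20, 24, 25, 5, 7] → sum 81
[24, 25, 5, 7, 25] → sum 86
[25, 5, 7, 25, 17] → sum 79
[5, 7, 25, 17, 9] → sum 63
[7, 25, 17, 9, 10] → sum 68
[25, 17, 9, 10, 13] → sum 74
[17, 9, 10, 13, 15] → sum 64
[9, 10, 13, 15, 15] → sum 62
[10, 13, 15, 15, 6] → sum 59
[13, 15, 15, 6, 15] → sum 64
[15, 15, 6, 15, 7] → sum 58
[15, 6, 15, 7, 8] → sum 51
[6, 15, 7, 8, 25] → sum 61
[15, 7, 8, 25, 6] → sum 61
Highest of these is 92.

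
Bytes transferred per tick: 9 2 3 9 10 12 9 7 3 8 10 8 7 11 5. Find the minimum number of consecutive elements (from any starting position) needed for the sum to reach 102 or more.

13

add 9: running sum 9 < 102
add 2: running sum 11 < 102
add 3: running sum 14 < 102
add 9: running sum 23 < 102
add 10: running sum 33 < 102
add 12: running sum 45 < 102
add 9: running sum 54 < 102
add 7: running sum 61 < 102
add 3: running sum 64 < 102
add 8: running sum 72 < 102
add 10: running sum 82 < 102
add 8: running sum 90 < 102
add 7: running sum 97 < 102
end 13: [9, 2, 3, 9, 10, 12, 9, 7, 3, 8, 10, 8, 7, 11] sum 108, len 14
end 14: [3, 9, 10, 12, 9, 7, 3, 8, 10, 8, 7, 11, 5] sum 102, len 13
Shortest qualifying length: 13.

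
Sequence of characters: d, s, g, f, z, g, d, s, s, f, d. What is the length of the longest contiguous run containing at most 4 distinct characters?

6

add d: window [d] (1 distinct), len 1
add s: window [d, s] (2 distinct), len 2
add g: window [d, s, g] (3 distinct), len 3
add f: window [d, s, g, f] (4 distinct), len 4
add z: window [s, g, f, z] (4 distinct), len 4
add g: window [s, g, f, z, g] (4 distinct), len 5
add d: window [g, f, z, g, d] (4 distinct), len 5
add s: window [z, g, d, s] (4 distinct), len 4
add s: window [z, g, d, s, s] (4 distinct), len 5
add f: window [g, d, s, s, f] (4 distinct), len 5
add d: window [g, d, s, s, f, d] (4 distinct), len 6
Longest length with ≤4 distinct: 6.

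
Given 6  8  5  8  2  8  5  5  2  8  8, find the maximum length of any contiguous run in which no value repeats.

3

add 6: [6] len 1
add 8: [6, 8] len 2
add 5: [6, 8, 5] len 3
add 8 (repeat 8, move left end past it): [5, 8] len 2
add 2: [5, 8, 2] len 3
add 8 (repeat 8, move left end past it): [2, 8] len 2
add 5: [2, 8, 5] len 3
add 5 (repeat 5, move left end past it): [5] len 1
add 2: [5, 2] len 2
add 8: [5, 2, 8] len 3
add 8 (repeat 8, move left end past it): [8] len 1
Longest all-distinct length: 3.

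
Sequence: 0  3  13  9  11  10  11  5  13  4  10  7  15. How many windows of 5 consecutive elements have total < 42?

2

[0, 3, 13, 9, 11] → sum 36  < 42 ✓
[3, 13, 9, 11, 10] → sum 46
[13, 9, 11, 10, 11] → sum 54
[9, 11, 10, 11, 5] → sum 46
[11, 10, 11, 5, 13] → sum 50
[10, 11, 5, 13, 4] → sum 43
[11, 5, 13, 4, 10] → sum 43
[5, 13, 4, 10, 7] → sum 39  < 42 ✓
[13, 4, 10, 7, 15] → sum 49
2 windows satisfy the condition.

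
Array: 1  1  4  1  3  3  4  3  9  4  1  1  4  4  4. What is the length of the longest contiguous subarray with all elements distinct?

add 1: [1] len 1
add 1 (repeat 1, move left end past it): [1] len 1
add 4: [1, 4] len 2
add 1 (repeat 1, move left end past it): [4, 1] len 2
add 3: [4, 1, 3] len 3
add 3 (repeat 3, move left end past it): [3] len 1
add 4: [3, 4] len 2
add 3 (repeat 3, move left end past it): [4, 3] len 2
add 9: [4, 3, 9] len 3
add 4 (repeat 4, move left end past it): [3, 9, 4] len 3
add 1: [3, 9, 4, 1] len 4
add 1 (repeat 1, move left end past it): [1] len 1
add 4: [1, 4] len 2
add 4 (repeat 4, move left end past it): [4] len 1
add 4 (repeat 4, move left end past it): [4] len 1
Longest all-distinct length: 4.

4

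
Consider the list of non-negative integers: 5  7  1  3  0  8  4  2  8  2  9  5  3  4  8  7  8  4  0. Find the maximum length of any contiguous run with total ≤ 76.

Extend to the right; shrink from the left whenever the sum exceeds 76:
→ 5: sum 5, len 1
→ 7: sum 12, len 2
→ 1: sum 13, len 3
→ 3: sum 16, len 4
→ 0: sum 16, len 5
→ 8: sum 24, len 6
→ 4: sum 28, len 7
→ 2: sum 30, len 8
→ 8: sum 38, len 9
→ 2: sum 40, len 10
→ 9: sum 49, len 11
→ 5: sum 54, len 12
→ 3: sum 57, len 13
→ 4: sum 61, len 14
→ 8: sum 69, len 15
→ 7: sum 76, len 16
→ 8 (dropped 5, 7): sum 72, len 15
→ 4: sum 76, len 16
→ 0: sum 76, len 17
Longest length seen: 17.

17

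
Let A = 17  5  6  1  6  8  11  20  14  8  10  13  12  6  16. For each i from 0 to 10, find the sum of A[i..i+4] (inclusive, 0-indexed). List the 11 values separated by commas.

[17, 5, 6, 1, 6] → sum 35
[5, 6, 1, 6, 8] → sum 26
[6, 1, 6, 8, 11] → sum 32
[1, 6, 8, 11, 20] → sum 46
[6, 8, 11, 20, 14] → sum 59
[8, 11, 20, 14, 8] → sum 61
[11, 20, 14, 8, 10] → sum 63
[20, 14, 8, 10, 13] → sum 65
[14, 8, 10, 13, 12] → sum 57
[8, 10, 13, 12, 6] → sum 49
[10, 13, 12, 6, 16] → sum 57

35, 26, 32, 46, 59, 61, 63, 65, 57, 49, 57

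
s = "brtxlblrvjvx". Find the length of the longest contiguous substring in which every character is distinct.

add b: [b] len 1
add r: [b, r] len 2
add t: [b, r, t] len 3
add x: [b, r, t, x] len 4
add l: [b, r, t, x, l] len 5
add b (repeat b, move left end past it): [r, t, x, l, b] len 5
add l (repeat l, move left end past it): [b, l] len 2
add r: [b, l, r] len 3
add v: [b, l, r, v] len 4
add j: [b, l, r, v, j] len 5
add v (repeat v, move left end past it): [j, v] len 2
add x: [j, v, x] len 3
Longest all-distinct length: 5.

5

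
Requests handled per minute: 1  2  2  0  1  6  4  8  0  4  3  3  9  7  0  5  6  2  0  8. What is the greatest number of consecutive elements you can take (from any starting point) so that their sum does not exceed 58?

16

add 1: [1] sum 1, len 1
add 2: [1, 2] sum 3, len 2
add 2: [1, 2, 2] sum 5, len 3
add 0: [1, 2, 2, 0] sum 5, len 4
add 1: [1, 2, 2, 0, 1] sum 6, len 5
add 6: [1, 2, 2, 0, 1, 6] sum 12, len 6
add 4: [1, 2, 2, 0, 1, 6, 4] sum 16, len 7
add 8: [1, 2, 2, 0, 1, 6, 4, 8] sum 24, len 8
add 0: [1, 2, 2, 0, 1, 6, 4, 8, 0] sum 24, len 9
add 4: [1, 2, 2, 0, 1, 6, 4, 8, 0, 4] sum 28, len 10
add 3: [1, 2, 2, 0, 1, 6, 4, 8, 0, 4, 3] sum 31, len 11
add 3: [1, 2, 2, 0, 1, 6, 4, 8, 0, 4, 3, 3] sum 34, len 12
add 9: [1, 2, 2, 0, 1, 6, 4, 8, 0, 4, 3, 3, 9] sum 43, len 13
add 7: [1, 2, 2, 0, 1, 6, 4, 8, 0, 4, 3, 3, 9, 7] sum 50, len 14
add 0: [1, 2, 2, 0, 1, 6, 4, 8, 0, 4, 3, 3, 9, 7, 0] sum 50, len 15
add 5: [1, 2, 2, 0, 1, 6, 4, 8, 0, 4, 3, 3, 9, 7, 0, 5] sum 55, len 16
add 6: [2, 0, 1, 6, 4, 8, 0, 4, 3, 3, 9, 7, 0, 5, 6] sum 58, len 15
add 2: [0, 1, 6, 4, 8, 0, 4, 3, 3, 9, 7, 0, 5, 6, 2] sum 58, len 15
add 0: [0, 1, 6, 4, 8, 0, 4, 3, 3, 9, 7, 0, 5, 6, 2, 0] sum 58, len 16
add 8: [8, 0, 4, 3, 3, 9, 7, 0, 5, 6, 2, 0, 8] sum 55, len 13
Longest length seen: 16.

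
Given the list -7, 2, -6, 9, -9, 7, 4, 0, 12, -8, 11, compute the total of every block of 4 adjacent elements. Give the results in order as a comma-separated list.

-2, -4, 1, 11, 2, 23, 8, 15

-7 2 -6 9 → sum -2
2 -6 9 -9 → sum -4
-6 9 -9 7 → sum 1
9 -9 7 4 → sum 11
-9 7 4 0 → sum 2
7 4 0 12 → sum 23
4 0 12 -8 → sum 8
0 12 -8 11 → sum 15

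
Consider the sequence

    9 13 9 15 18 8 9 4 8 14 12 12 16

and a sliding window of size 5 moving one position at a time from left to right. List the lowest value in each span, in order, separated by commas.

(9, 13, 9, 15, 18) → min 9
(13, 9, 15, 18, 8) → min 8
(9, 15, 18, 8, 9) → min 8
(15, 18, 8, 9, 4) → min 4
(18, 8, 9, 4, 8) → min 4
(8, 9, 4, 8, 14) → min 4
(9, 4, 8, 14, 12) → min 4
(4, 8, 14, 12, 12) → min 4
(8, 14, 12, 12, 16) → min 8

9, 8, 8, 4, 4, 4, 4, 4, 8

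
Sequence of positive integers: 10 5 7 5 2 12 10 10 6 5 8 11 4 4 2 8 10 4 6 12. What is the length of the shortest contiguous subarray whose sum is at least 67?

add 10: running sum 10 < 67
add 5: running sum 15 < 67
add 7: running sum 22 < 67
add 5: running sum 27 < 67
add 2: running sum 29 < 67
add 12: running sum 41 < 67
add 10: running sum 51 < 67
add 10: running sum 61 < 67
add 6: shortest ending here [10, 5, 7, 5, 2, 12, 10, 10, 6] sum 67, len 9
add 5: shortest ending here [10, 5, 7, 5, 2, 12, 10, 10, 6, 5] sum 72, len 10
add 8: shortest ending here [5, 7, 5, 2, 12, 10, 10, 6, 5, 8] sum 70, len 10
add 11: shortest ending here [5, 2, 12, 10, 10, 6, 5, 8, 11] sum 69, len 9
add 4: shortest ending here [2, 12, 10, 10, 6, 5, 8, 11, 4] sum 68, len 9
add 4: shortest ending here [12, 10, 10, 6, 5, 8, 11, 4, 4] sum 70, len 9
add 2: shortest ending here [12, 10, 10, 6, 5, 8, 11, 4, 4, 2] sum 72, len 10
add 8: shortest ending here [10, 10, 6, 5, 8, 11, 4, 4, 2, 8] sum 68, len 10
add 10: shortest ending here [10, 6, 5, 8, 11, 4, 4, 2, 8, 10] sum 68, len 10
add 4: shortest ending here [10, 6, 5, 8, 11, 4, 4, 2, 8, 10, 4] sum 72, len 11
add 6: shortest ending here [6, 5, 8, 11, 4, 4, 2, 8, 10, 4, 6] sum 68, len 11
add 12: shortest ending here [8, 11, 4, 4, 2, 8, 10, 4, 6, 12] sum 69, len 10
Shortest qualifying length: 9.

9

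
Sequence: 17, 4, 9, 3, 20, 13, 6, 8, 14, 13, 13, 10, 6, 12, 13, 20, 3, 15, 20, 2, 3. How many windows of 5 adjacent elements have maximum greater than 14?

(17, 4, 9, 3, 20) → max 20  > 14 ✓
(4, 9, 3, 20, 13) → max 20  > 14 ✓
(9, 3, 20, 13, 6) → max 20  > 14 ✓
(3, 20, 13, 6, 8) → max 20  > 14 ✓
(20, 13, 6, 8, 14) → max 20  > 14 ✓
(13, 6, 8, 14, 13) → max 14
(6, 8, 14, 13, 13) → max 14
(8, 14, 13, 13, 10) → max 14
(14, 13, 13, 10, 6) → max 14
(13, 13, 10, 6, 12) → max 13
(13, 10, 6, 12, 13) → max 13
(10, 6, 12, 13, 20) → max 20  > 14 ✓
(6, 12, 13, 20, 3) → max 20  > 14 ✓
(12, 13, 20, 3, 15) → max 20  > 14 ✓
(13, 20, 3, 15, 20) → max 20  > 14 ✓
(20, 3, 15, 20, 2) → max 20  > 14 ✓
(3, 15, 20, 2, 3) → max 20  > 14 ✓
11 windows satisfy the condition.

11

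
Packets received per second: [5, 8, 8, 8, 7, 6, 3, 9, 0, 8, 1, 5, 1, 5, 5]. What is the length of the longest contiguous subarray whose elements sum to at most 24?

6

Extend to the right; shrink from the left whenever the sum exceeds 24:
add 5: [5] sum 5, len 1
add 8: [5, 8] sum 13, len 2
add 8: [5, 8, 8] sum 21, len 3
add 8: [8, 8, 8] sum 24, len 3
add 7: [8, 8, 7] sum 23, len 3
add 6: [8, 7, 6] sum 21, len 3
add 3: [8, 7, 6, 3] sum 24, len 4
add 9: [6, 3, 9] sum 18, len 3
add 0: [6, 3, 9, 0] sum 18, len 4
add 8: [3, 9, 0, 8] sum 20, len 4
add 1: [3, 9, 0, 8, 1] sum 21, len 5
add 5: [9, 0, 8, 1, 5] sum 23, len 5
add 1: [9, 0, 8, 1, 5, 1] sum 24, len 6
add 5: [0, 8, 1, 5, 1, 5] sum 20, len 6
add 5: [1, 5, 1, 5, 5] sum 17, len 5
Longest length seen: 6.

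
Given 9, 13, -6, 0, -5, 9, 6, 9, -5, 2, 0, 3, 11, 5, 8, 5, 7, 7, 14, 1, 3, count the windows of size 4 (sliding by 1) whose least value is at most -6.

3

9 13 -6 0 → min -6  ≤ -6 ✓
13 -6 0 -5 → min -6  ≤ -6 ✓
-6 0 -5 9 → min -6  ≤ -6 ✓
0 -5 9 6 → min -5
-5 9 6 9 → min -5
9 6 9 -5 → min -5
6 9 -5 2 → min -5
9 -5 2 0 → min -5
-5 2 0 3 → min -5
2 0 3 11 → min 0
0 3 11 5 → min 0
3 11 5 8 → min 3
11 5 8 5 → min 5
5 8 5 7 → min 5
8 5 7 7 → min 5
5 7 7 14 → min 5
7 7 14 1 → min 1
7 14 1 3 → min 1
3 windows satisfy the condition.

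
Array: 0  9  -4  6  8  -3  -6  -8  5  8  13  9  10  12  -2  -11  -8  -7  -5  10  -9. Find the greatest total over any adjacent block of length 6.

(0, 9, -4, 6, 8, -3) → sum 16
(9, -4, 6, 8, -3, -6) → sum 10
(-4, 6, 8, -3, -6, -8) → sum -7
(6, 8, -3, -6, -8, 5) → sum 2
(8, -3, -6, -8, 5, 8) → sum 4
(-3, -6, -8, 5, 8, 13) → sum 9
(-6, -8, 5, 8, 13, 9) → sum 21
(-8, 5, 8, 13, 9, 10) → sum 37
(5, 8, 13, 9, 10, 12) → sum 57
(8, 13, 9, 10, 12, -2) → sum 50
(13, 9, 10, 12, -2, -11) → sum 31
(9, 10, 12, -2, -11, -8) → sum 10
(10, 12, -2, -11, -8, -7) → sum -6
(12, -2, -11, -8, -7, -5) → sum -21
(-2, -11, -8, -7, -5, 10) → sum -23
(-11, -8, -7, -5, 10, -9) → sum -30
Greatest of these is 57.

57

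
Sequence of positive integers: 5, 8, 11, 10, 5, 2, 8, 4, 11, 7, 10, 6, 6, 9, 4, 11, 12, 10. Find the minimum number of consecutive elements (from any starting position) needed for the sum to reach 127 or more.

add 5: running sum 5 < 127
add 8: running sum 13 < 127
add 11: running sum 24 < 127
add 10: running sum 34 < 127
add 5: running sum 39 < 127
add 2: running sum 41 < 127
add 8: running sum 49 < 127
add 4: running sum 53 < 127
add 11: running sum 64 < 127
add 7: running sum 71 < 127
add 10: running sum 81 < 127
add 6: running sum 87 < 127
add 6: running sum 93 < 127
add 9: running sum 102 < 127
add 4: running sum 106 < 127
add 11: running sum 117 < 127
end 16: [5, 8, 11, 10, 5, 2, 8, 4, 11, 7, 10, 6, 6, 9, 4, 11, 12] sum 129, len 17
end 17: [8, 11, 10, 5, 2, 8, 4, 11, 7, 10, 6, 6, 9, 4, 11, 12, 10] sum 134, len 17
Shortest qualifying length: 17.

17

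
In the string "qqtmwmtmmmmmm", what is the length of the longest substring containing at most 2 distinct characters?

8

add q: window [q] (1 distinct), len 1
add q: window [q, q] (1 distinct), len 2
add t: window [q, q, t] (2 distinct), len 3
add m: window [t, m] (2 distinct), len 2
add w: window [m, w] (2 distinct), len 2
add m: window [m, w, m] (2 distinct), len 3
add t: window [m, t] (2 distinct), len 2
add m: window [m, t, m] (2 distinct), len 3
add m: window [m, t, m, m] (2 distinct), len 4
add m: window [m, t, m, m, m] (2 distinct), len 5
add m: window [m, t, m, m, m, m] (2 distinct), len 6
add m: window [m, t, m, m, m, m, m] (2 distinct), len 7
add m: window [m, t, m, m, m, m, m, m] (2 distinct), len 8
Longest length with ≤2 distinct: 8.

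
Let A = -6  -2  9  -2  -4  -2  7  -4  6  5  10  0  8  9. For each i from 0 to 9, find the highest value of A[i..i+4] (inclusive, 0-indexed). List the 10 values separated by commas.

Sliding a size-5 window across the 14 values:
-6 -2 9 -2 -4 → max 9
-2 9 -2 -4 -2 → max 9
9 -2 -4 -2 7 → max 9
-2 -4 -2 7 -4 → max 7
-4 -2 7 -4 6 → max 7
-2 7 -4 6 5 → max 7
7 -4 6 5 10 → max 10
-4 6 5 10 0 → max 10
6 5 10 0 8 → max 10
5 10 0 8 9 → max 10

9, 9, 9, 7, 7, 7, 10, 10, 10, 10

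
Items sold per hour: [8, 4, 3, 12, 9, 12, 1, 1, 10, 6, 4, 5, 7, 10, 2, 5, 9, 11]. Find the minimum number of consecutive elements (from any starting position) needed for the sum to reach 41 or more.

Extend right; whenever the sum reaches 41, record the length and shrink from the left:
add 8: running sum 8 < 41
add 4: running sum 12 < 41
add 3: running sum 15 < 41
add 12: running sum 27 < 41
add 9: running sum 36 < 41
add 12: shortest ending here [8, 4, 3, 12, 9, 12] sum 48, len 6
add 1: shortest ending here [4, 3, 12, 9, 12, 1] sum 41, len 6
add 1: shortest ending here [4, 3, 12, 9, 12, 1, 1] sum 42, len 7
add 10: shortest ending here [12, 9, 12, 1, 1, 10] sum 45, len 6
add 6: shortest ending here [12, 9, 12, 1, 1, 10, 6] sum 51, len 7
add 4: shortest ending here [9, 12, 1, 1, 10, 6, 4] sum 43, len 7
add 5: shortest ending here [9, 12, 1, 1, 10, 6, 4, 5] sum 48, len 8
add 7: shortest ending here [12, 1, 1, 10, 6, 4, 5, 7] sum 46, len 8
add 10: shortest ending here [10, 6, 4, 5, 7, 10] sum 42, len 6
add 2: shortest ending here [10, 6, 4, 5, 7, 10, 2] sum 44, len 7
add 5: shortest ending here [10, 6, 4, 5, 7, 10, 2, 5] sum 49, len 8
add 9: shortest ending here [4, 5, 7, 10, 2, 5, 9] sum 42, len 7
add 11: shortest ending here [7, 10, 2, 5, 9, 11] sum 44, len 6
Shortest qualifying length: 6.

6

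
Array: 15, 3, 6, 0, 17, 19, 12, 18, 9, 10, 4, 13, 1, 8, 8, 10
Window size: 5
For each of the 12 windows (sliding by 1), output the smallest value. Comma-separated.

Sliding a size-5 window across the 16 values:
15 3 6 0 17 → min 0
3 6 0 17 19 → min 0
6 0 17 19 12 → min 0
0 17 19 12 18 → min 0
17 19 12 18 9 → min 9
19 12 18 9 10 → min 9
12 18 9 10 4 → min 4
18 9 10 4 13 → min 4
9 10 4 13 1 → min 1
10 4 13 1 8 → min 1
4 13 1 8 8 → min 1
13 1 8 8 10 → min 1

0, 0, 0, 0, 9, 9, 4, 4, 1, 1, 1, 1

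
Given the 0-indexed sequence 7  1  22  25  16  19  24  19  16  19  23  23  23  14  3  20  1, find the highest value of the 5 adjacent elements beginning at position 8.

23

Elements at indices 8..12: 16, 19, 23, 23, 23
max(16, 19, 23, 23, 23) = 23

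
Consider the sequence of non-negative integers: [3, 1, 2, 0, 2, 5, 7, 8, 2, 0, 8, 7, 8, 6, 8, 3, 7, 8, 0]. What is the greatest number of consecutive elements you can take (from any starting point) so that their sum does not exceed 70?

16

→ 3: sum 3, len 1
→ 1: sum 4, len 2
→ 2: sum 6, len 3
→ 0: sum 6, len 4
→ 2: sum 8, len 5
→ 5: sum 13, len 6
→ 7: sum 20, len 7
→ 8: sum 28, len 8
→ 2: sum 30, len 9
→ 0: sum 30, len 10
→ 8: sum 38, len 11
→ 7: sum 45, len 12
→ 8: sum 53, len 13
→ 6: sum 59, len 14
→ 8: sum 67, len 15
→ 3: sum 70, len 16
→ 7 (dropped 3, 1, 2, 0, 2): sum 69, len 12
→ 8 (dropped 5, 7): sum 65, len 11
→ 0: sum 65, len 12
Longest length seen: 16.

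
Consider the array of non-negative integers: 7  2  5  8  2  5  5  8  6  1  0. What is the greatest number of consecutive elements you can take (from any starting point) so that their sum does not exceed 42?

add 7: [7] sum 7, len 1
add 2: [7, 2] sum 9, len 2
add 5: [7, 2, 5] sum 14, len 3
add 8: [7, 2, 5, 8] sum 22, len 4
add 2: [7, 2, 5, 8, 2] sum 24, len 5
add 5: [7, 2, 5, 8, 2, 5] sum 29, len 6
add 5: [7, 2, 5, 8, 2, 5, 5] sum 34, len 7
add 8: [7, 2, 5, 8, 2, 5, 5, 8] sum 42, len 8
add 6: [2, 5, 8, 2, 5, 5, 8, 6] sum 41, len 8
add 1: [2, 5, 8, 2, 5, 5, 8, 6, 1] sum 42, len 9
add 0: [2, 5, 8, 2, 5, 5, 8, 6, 1, 0] sum 42, len 10
Longest length seen: 10.

10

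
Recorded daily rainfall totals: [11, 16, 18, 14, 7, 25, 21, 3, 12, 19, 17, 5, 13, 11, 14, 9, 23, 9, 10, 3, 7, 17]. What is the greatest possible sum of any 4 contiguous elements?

67

(11, 16, 18, 14) → sum 59
(16, 18, 14, 7) → sum 55
(18, 14, 7, 25) → sum 64
(14, 7, 25, 21) → sum 67
(7, 25, 21, 3) → sum 56
(25, 21, 3, 12) → sum 61
(21, 3, 12, 19) → sum 55
(3, 12, 19, 17) → sum 51
(12, 19, 17, 5) → sum 53
(19, 17, 5, 13) → sum 54
(17, 5, 13, 11) → sum 46
(5, 13, 11, 14) → sum 43
(13, 11, 14, 9) → sum 47
(11, 14, 9, 23) → sum 57
(14, 9, 23, 9) → sum 55
(9, 23, 9, 10) → sum 51
(23, 9, 10, 3) → sum 45
(9, 10, 3, 7) → sum 29
(10, 3, 7, 17) → sum 37
Greatest of these is 67.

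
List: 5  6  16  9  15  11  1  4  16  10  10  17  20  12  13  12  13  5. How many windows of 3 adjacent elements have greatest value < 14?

(5, 6, 16) → max 16
(6, 16, 9) → max 16
(16, 9, 15) → max 16
(9, 15, 11) → max 15
(15, 11, 1) → max 15
(11, 1, 4) → max 11  < 14 ✓
(1, 4, 16) → max 16
(4, 16, 10) → max 16
(16, 10, 10) → max 16
(10, 10, 17) → max 17
(10, 17, 20) → max 20
(17, 20, 12) → max 20
(20, 12, 13) → max 20
(12, 13, 12) → max 13  < 14 ✓
(13, 12, 13) → max 13  < 14 ✓
(12, 13, 5) → max 13  < 14 ✓
4 windows satisfy the condition.

4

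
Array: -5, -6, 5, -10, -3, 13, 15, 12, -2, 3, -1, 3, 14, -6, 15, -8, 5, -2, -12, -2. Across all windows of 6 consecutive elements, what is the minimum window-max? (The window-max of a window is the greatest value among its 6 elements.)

Window maxs for each of the 15 positions:
-5 -6 5 -10 -3 13 → max 13
-6 5 -10 -3 13 15 → max 15
5 -10 -3 13 15 12 → max 15
-10 -3 13 15 12 -2 → max 15
-3 13 15 12 -2 3 → max 15
13 15 12 -2 3 -1 → max 15
15 12 -2 3 -1 3 → max 15
12 -2 3 -1 3 14 → max 14
-2 3 -1 3 14 -6 → max 14
3 -1 3 14 -6 15 → max 15
-1 3 14 -6 15 -8 → max 15
3 14 -6 15 -8 5 → max 15
14 -6 15 -8 5 -2 → max 15
-6 15 -8 5 -2 -12 → max 15
15 -8 5 -2 -12 -2 → max 15
Minimum of these is 13.

13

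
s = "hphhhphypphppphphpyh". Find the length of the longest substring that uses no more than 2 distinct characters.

10

[h] 1 distinct, len 1
[h, p] 2 distinct, len 2
[h, p, h] 2 distinct, len 3
[h, p, h, h] 2 distinct, len 4
[h, p, h, h, h] 2 distinct, len 5
[h, p, h, h, h, p] 2 distinct, len 6
[h, p, h, h, h, p, h] 2 distinct, len 7
[h, y] 2 distinct, len 2
[y, p] 2 distinct, len 2
[y, p, p] 2 distinct, len 3
[p, p, h] 2 distinct, len 3
[p, p, h, p] 2 distinct, len 4
[p, p, h, p, p] 2 distinct, len 5
[p, p, h, p, p, p] 2 distinct, len 6
[p, p, h, p, p, p, h] 2 distinct, len 7
[p, p, h, p, p, p, h, p] 2 distinct, len 8
[p, p, h, p, p, p, h, p, h] 2 distinct, len 9
[p, p, h, p, p, p, h, p, h, p] 2 distinct, len 10
[p, y] 2 distinct, len 2
[y, h] 2 distinct, len 2
Longest length with ≤2 distinct: 10.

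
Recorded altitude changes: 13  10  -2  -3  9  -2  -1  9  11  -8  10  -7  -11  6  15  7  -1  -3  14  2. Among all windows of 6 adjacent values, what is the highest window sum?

38

[13, 10, -2, -3, 9, -2] → sum 25
[10, -2, -3, 9, -2, -1] → sum 11
[-2, -3, 9, -2, -1, 9] → sum 10
[-3, 9, -2, -1, 9, 11] → sum 23
[9, -2, -1, 9, 11, -8] → sum 18
[-2, -1, 9, 11, -8, 10] → sum 19
[-1, 9, 11, -8, 10, -7] → sum 14
[9, 11, -8, 10, -7, -11] → sum 4
[11, -8, 10, -7, -11, 6] → sum 1
[-8, 10, -7, -11, 6, 15] → sum 5
[10, -7, -11, 6, 15, 7] → sum 20
[-7, -11, 6, 15, 7, -1] → sum 9
[-11, 6, 15, 7, -1, -3] → sum 13
[6, 15, 7, -1, -3, 14] → sum 38
[15, 7, -1, -3, 14, 2] → sum 34
Highest of these is 38.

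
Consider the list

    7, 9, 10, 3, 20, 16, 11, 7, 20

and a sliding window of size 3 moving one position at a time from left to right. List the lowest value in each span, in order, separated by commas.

7, 3, 3, 3, 11, 7, 7

Sliding a size-3 window across the 9 values:
(7, 9, 10) → min 7
(9, 10, 3) → min 3
(10, 3, 20) → min 3
(3, 20, 16) → min 3
(20, 16, 11) → min 11
(16, 11, 7) → min 7
(11, 7, 20) → min 7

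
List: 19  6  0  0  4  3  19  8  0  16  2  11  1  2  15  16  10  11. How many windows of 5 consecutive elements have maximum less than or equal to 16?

8

19 6 0 0 4 → max 19
6 0 0 4 3 → max 6  ≤ 16 ✓
0 0 4 3 19 → max 19
0 4 3 19 8 → max 19
4 3 19 8 0 → max 19
3 19 8 0 16 → max 19
19 8 0 16 2 → max 19
8 0 16 2 11 → max 16  ≤ 16 ✓
0 16 2 11 1 → max 16  ≤ 16 ✓
16 2 11 1 2 → max 16  ≤ 16 ✓
2 11 1 2 15 → max 15  ≤ 16 ✓
11 1 2 15 16 → max 16  ≤ 16 ✓
1 2 15 16 10 → max 16  ≤ 16 ✓
2 15 16 10 11 → max 16  ≤ 16 ✓
8 windows satisfy the condition.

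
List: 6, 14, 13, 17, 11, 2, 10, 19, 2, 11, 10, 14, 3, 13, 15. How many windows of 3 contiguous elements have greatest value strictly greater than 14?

7

[6, 14, 13] → max 14
[14, 13, 17] → max 17  > 14 ✓
[13, 17, 11] → max 17  > 14 ✓
[17, 11, 2] → max 17  > 14 ✓
[11, 2, 10] → max 11
[2, 10, 19] → max 19  > 14 ✓
[10, 19, 2] → max 19  > 14 ✓
[19, 2, 11] → max 19  > 14 ✓
[2, 11, 10] → max 11
[11, 10, 14] → max 14
[10, 14, 3] → max 14
[14, 3, 13] → max 14
[3, 13, 15] → max 15  > 14 ✓
7 windows satisfy the condition.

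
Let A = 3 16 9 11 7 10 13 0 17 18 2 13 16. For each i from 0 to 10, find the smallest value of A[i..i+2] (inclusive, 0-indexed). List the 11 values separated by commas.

3, 9, 7, 7, 7, 0, 0, 0, 2, 2, 2

[3, 16, 9] → min 3
[16, 9, 11] → min 9
[9, 11, 7] → min 7
[11, 7, 10] → min 7
[7, 10, 13] → min 7
[10, 13, 0] → min 0
[13, 0, 17] → min 0
[0, 17, 18] → min 0
[17, 18, 2] → min 2
[18, 2, 13] → min 2
[2, 13, 16] → min 2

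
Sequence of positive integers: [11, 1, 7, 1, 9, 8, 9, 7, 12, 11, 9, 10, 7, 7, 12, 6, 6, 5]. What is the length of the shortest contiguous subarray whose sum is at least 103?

12

add 11: running sum 11 < 103
add 1: running sum 12 < 103
add 7: running sum 19 < 103
add 1: running sum 20 < 103
add 9: running sum 29 < 103
add 8: running sum 37 < 103
add 9: running sum 46 < 103
add 7: running sum 53 < 103
add 12: running sum 65 < 103
add 11: running sum 76 < 103
add 9: running sum 85 < 103
add 10: running sum 95 < 103
add 7: running sum 102 < 103
add 7: shortest ending here [11, 1, 7, 1, 9, 8, 9, 7, 12, 11, 9, 10, 7, 7] sum 109, len 14
add 12: shortest ending here [7, 1, 9, 8, 9, 7, 12, 11, 9, 10, 7, 7, 12] sum 109, len 13
add 6: shortest ending here [9, 8, 9, 7, 12, 11, 9, 10, 7, 7, 12, 6] sum 107, len 12
add 6: shortest ending here [8, 9, 7, 12, 11, 9, 10, 7, 7, 12, 6, 6] sum 104, len 12
add 5: shortest ending here [8, 9, 7, 12, 11, 9, 10, 7, 7, 12, 6, 6, 5] sum 109, len 13
Shortest qualifying length: 12.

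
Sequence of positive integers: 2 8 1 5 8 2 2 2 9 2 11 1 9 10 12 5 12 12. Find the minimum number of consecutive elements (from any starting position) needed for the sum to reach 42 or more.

5

add 2: running sum 2 < 42
add 8: running sum 10 < 42
add 1: running sum 11 < 42
add 5: running sum 16 < 42
add 8: running sum 24 < 42
add 2: running sum 26 < 42
add 2: running sum 28 < 42
add 2: running sum 30 < 42
add 9: running sum 39 < 42
add 2: running sum 41 < 42
end 10: [1, 5, 8, 2, 2, 2, 9, 2, 11] sum 42, len 9
end 11: [5, 8, 2, 2, 2, 9, 2, 11, 1] sum 42, len 9
end 12: [8, 2, 2, 2, 9, 2, 11, 1, 9] sum 46, len 9
end 13: [9, 2, 11, 1, 9, 10] sum 42, len 6
end 14: [11, 1, 9, 10, 12] sum 43, len 5
end 15: [11, 1, 9, 10, 12, 5] sum 48, len 6
end 16: [9, 10, 12, 5, 12] sum 48, len 5
end 17: [10, 12, 5, 12, 12] sum 51, len 5
Shortest qualifying length: 5.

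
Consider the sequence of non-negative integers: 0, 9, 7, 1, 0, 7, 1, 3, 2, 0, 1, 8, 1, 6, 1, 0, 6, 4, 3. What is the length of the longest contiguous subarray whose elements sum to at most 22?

→ 0: sum 0, len 1
→ 9: sum 9, len 2
→ 7: sum 16, len 3
→ 1: sum 17, len 4
→ 0: sum 17, len 5
→ 7 (dropped 0, 9): sum 15, len 4
→ 1: sum 16, len 5
→ 3: sum 19, len 6
→ 2: sum 21, len 7
→ 0: sum 21, len 8
→ 1: sum 22, len 9
→ 8 (dropped 7, 1): sum 22, len 8
→ 1 (dropped 0, 7): sum 16, len 7
→ 6: sum 22, len 8
→ 1 (dropped 1): sum 22, len 8
→ 0: sum 22, len 9
→ 6 (dropped 3, 2, 0, 1): sum 22, len 6
→ 4 (dropped 8): sum 18, len 6
→ 3: sum 21, len 7
Longest length seen: 9.

9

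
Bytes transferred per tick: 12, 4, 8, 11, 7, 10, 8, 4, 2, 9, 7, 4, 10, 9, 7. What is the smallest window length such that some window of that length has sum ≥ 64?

Extend right; whenever the sum reaches 64, record the length and shrink from the left:
add 12: running sum 12 < 64
add 4: running sum 16 < 64
add 8: running sum 24 < 64
add 11: running sum 35 < 64
add 7: running sum 42 < 64
add 10: running sum 52 < 64
add 8: running sum 60 < 64
add 4: shortest ending here [12, 4, 8, 11, 7, 10, 8, 4] sum 64, len 8
add 2: shortest ending here [12, 4, 8, 11, 7, 10, 8, 4, 2] sum 66, len 9
add 9: shortest ending here [12, 4, 8, 11, 7, 10, 8, 4, 2, 9] sum 75, len 10
add 7: shortest ending here [8, 11, 7, 10, 8, 4, 2, 9, 7] sum 66, len 9
add 4: shortest ending here [8, 11, 7, 10, 8, 4, 2, 9, 7, 4] sum 70, len 10
add 10: shortest ending here [11, 7, 10, 8, 4, 2, 9, 7, 4, 10] sum 72, len 10
add 9: shortest ending here [7, 10, 8, 4, 2, 9, 7, 4, 10, 9] sum 70, len 10
add 7: shortest ending here [10, 8, 4, 2, 9, 7, 4, 10, 9, 7] sum 70, len 10
Shortest qualifying length: 8.

8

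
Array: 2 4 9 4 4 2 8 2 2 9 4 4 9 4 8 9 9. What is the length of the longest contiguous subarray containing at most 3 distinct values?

8

[2] 1 distinct, len 1
[2, 4] 2 distinct, len 2
[2, 4, 9] 3 distinct, len 3
[2, 4, 9, 4] 3 distinct, len 4
[2, 4, 9, 4, 4] 3 distinct, len 5
[2, 4, 9, 4, 4, 2] 3 distinct, len 6
[4, 4, 2, 8] 3 distinct, len 4
[4, 4, 2, 8, 2] 3 distinct, len 5
[4, 4, 2, 8, 2, 2] 3 distinct, len 6
[2, 8, 2, 2, 9] 3 distinct, len 5
[2, 2, 9, 4] 3 distinct, len 4
[2, 2, 9, 4, 4] 3 distinct, len 5
[2, 2, 9, 4, 4, 9] 3 distinct, len 6
[2, 2, 9, 4, 4, 9, 4] 3 distinct, len 7
[9, 4, 4, 9, 4, 8] 3 distinct, len 6
[9, 4, 4, 9, 4, 8, 9] 3 distinct, len 7
[9, 4, 4, 9, 4, 8, 9, 9] 3 distinct, len 8
Longest length with ≤3 distinct: 8.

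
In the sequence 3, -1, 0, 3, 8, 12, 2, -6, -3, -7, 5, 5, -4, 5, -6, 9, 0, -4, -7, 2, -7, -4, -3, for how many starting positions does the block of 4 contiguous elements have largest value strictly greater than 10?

[3, -1, 0, 3] → max 3
[-1, 0, 3, 8] → max 8
[0, 3, 8, 12] → max 12  > 10 ✓
[3, 8, 12, 2] → max 12  > 10 ✓
[8, 12, 2, -6] → max 12  > 10 ✓
[12, 2, -6, -3] → max 12  > 10 ✓
[2, -6, -3, -7] → max 2
[-6, -3, -7, 5] → max 5
[-3, -7, 5, 5] → max 5
[-7, 5, 5, -4] → max 5
[5, 5, -4, 5] → max 5
[5, -4, 5, -6] → max 5
[-4, 5, -6, 9] → max 9
[5, -6, 9, 0] → max 9
[-6, 9, 0, -4] → max 9
[9, 0, -4, -7] → max 9
[0, -4, -7, 2] → max 2
[-4, -7, 2, -7] → max 2
[-7, 2, -7, -4] → max 2
[2, -7, -4, -3] → max 2
4 windows satisfy the condition.

4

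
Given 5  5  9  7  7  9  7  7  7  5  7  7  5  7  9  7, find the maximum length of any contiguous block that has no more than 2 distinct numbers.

8

Extend right; when distinct count exceeds 2, shrink from the left:
add 5: window [5] (1 distinct), len 1
add 5: window [5, 5] (1 distinct), len 2
add 9: window [5, 5, 9] (2 distinct), len 3
add 7: window [9, 7] (2 distinct), len 2
add 7: window [9, 7, 7] (2 distinct), len 3
add 9: window [9, 7, 7, 9] (2 distinct), len 4
add 7: window [9, 7, 7, 9, 7] (2 distinct), len 5
add 7: window [9, 7, 7, 9, 7, 7] (2 distinct), len 6
add 7: window [9, 7, 7, 9, 7, 7, 7] (2 distinct), len 7
add 5: window [7, 7, 7, 5] (2 distinct), len 4
add 7: window [7, 7, 7, 5, 7] (2 distinct), len 5
add 7: window [7, 7, 7, 5, 7, 7] (2 distinct), len 6
add 5: window [7, 7, 7, 5, 7, 7, 5] (2 distinct), len 7
add 7: window [7, 7, 7, 5, 7, 7, 5, 7] (2 distinct), len 8
add 9: window [7, 9] (2 distinct), len 2
add 7: window [7, 9, 7] (2 distinct), len 3
Longest length with ≤2 distinct: 8.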